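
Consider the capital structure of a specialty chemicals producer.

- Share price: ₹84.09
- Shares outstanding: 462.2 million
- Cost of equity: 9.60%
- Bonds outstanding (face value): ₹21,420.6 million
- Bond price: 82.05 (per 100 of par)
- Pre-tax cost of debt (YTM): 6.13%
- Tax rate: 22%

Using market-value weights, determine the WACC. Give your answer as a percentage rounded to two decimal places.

8.10%

Market value of equity E = 84.09 × 462.2m = 38866.398m. Market value of debt D = 21420.6m × 82.05/100 = 17575.6023m.
Total capital V = 38866.398 + 17575.6023 = 56442.0003.
Equity: weight = 38866.398/56442.0003 = 0.6886; cost = 9.6%.
Bonds outstanding: weight = 17575.6023/56442.0003 = 0.3114; after-tax cost = 6.13% × (1 − 22%) = 4.7814%.
WACC = 0.6886 × 9.6000% + 0.3114 × 4.7814% = 8.0995%.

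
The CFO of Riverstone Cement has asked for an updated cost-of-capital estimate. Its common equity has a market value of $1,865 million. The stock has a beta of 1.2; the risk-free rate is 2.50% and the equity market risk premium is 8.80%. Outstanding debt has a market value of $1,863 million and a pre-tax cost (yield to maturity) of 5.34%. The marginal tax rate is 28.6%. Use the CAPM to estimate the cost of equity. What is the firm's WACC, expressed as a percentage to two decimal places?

8.44%

Cost of equity via CAPM: Re = 2.5% + 1.2 × 8.8% = 13.0600%.
Total capital V = 1865 + 1863 = 3728.
Equity: weight = 1865/3728 = 0.5003; cost = 13.06%.
Debt: weight = 1863/3728 = 0.4997; after-tax cost = 5.34% × (1 − 28.6%) = 3.8128%.
WACC = 0.5003 × 13.0600% + 0.4997 × 3.8128% = 8.4389%.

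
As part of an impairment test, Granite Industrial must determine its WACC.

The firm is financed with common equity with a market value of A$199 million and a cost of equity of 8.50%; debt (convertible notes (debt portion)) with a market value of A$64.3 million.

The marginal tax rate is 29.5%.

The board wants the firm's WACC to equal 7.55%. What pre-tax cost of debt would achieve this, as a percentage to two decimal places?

6.54%

Total capital V = 199 + 64.3 = 263.3.
Equity weight = 199/263.3 = 0.7558.
Convertible notes (debt portion) weight = 64.3/263.3 = 0.2442.
Equity contribution = 0.7558 × 8.5% = 6.4242%.
Remaining for debt = 7.55% − 6.4242% = 1.1258%.
Rd × (1 − 29.5%) × 0.2442 = 1.1258%  ⇒  Rd = 6.5388%.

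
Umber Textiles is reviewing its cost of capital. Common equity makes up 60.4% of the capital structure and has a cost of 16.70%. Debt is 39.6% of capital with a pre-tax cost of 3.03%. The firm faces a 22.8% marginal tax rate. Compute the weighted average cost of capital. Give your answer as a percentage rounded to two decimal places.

After-tax cost of debt = 3.03% × (1 − 22.8%) = 2.3392%.
WACC = 0.604 × 16.7000% + 0.396 × 2.3392% = 11.0131%.

11.01%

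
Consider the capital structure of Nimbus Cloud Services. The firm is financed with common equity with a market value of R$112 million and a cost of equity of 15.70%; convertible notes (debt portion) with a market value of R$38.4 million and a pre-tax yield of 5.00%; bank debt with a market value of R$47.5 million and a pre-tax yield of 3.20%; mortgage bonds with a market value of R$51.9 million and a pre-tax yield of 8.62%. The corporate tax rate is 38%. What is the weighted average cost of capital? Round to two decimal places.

9.00%

Total capital V = 112 + 38.4 + 47.5 + 51.9 = 249.8.
Equity: weight = 112/249.8 = 0.4484; cost = 15.7%.
Convertible notes (debt portion): weight = 38.4/249.8 = 0.1537; after-tax cost = 5% × (1 − 38%) = 3.1000%.
Bank debt: weight = 47.5/249.8 = 0.1902; after-tax cost = 3.2% × (1 − 38%) = 1.9840%.
Mortgage bonds: weight = 51.9/249.8 = 0.2078; after-tax cost = 8.62% × (1 − 38%) = 5.3444%.
WACC = 0.4484 × 15.7000% + 0.1537 × 3.1000% + 0.1902 × 1.9840% + 0.2078 × 5.3444% = 9.0034%.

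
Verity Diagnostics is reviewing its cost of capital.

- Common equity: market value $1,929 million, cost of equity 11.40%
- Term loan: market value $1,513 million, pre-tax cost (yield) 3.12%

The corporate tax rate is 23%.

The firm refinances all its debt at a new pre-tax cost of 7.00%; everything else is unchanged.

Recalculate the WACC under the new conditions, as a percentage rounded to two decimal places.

After the change:
Total capital V = 1929 + 1513 = 3442.
Equity: weight = 1929/3442 = 0.5604; cost = 11.4%.
Term loan: weight = 1513/3442 = 0.4396; after-tax cost = 7% × (1 − 23%) = 5.3900%.
WACC = 0.5604 × 11.4000% + 0.4396 × 5.3900% = 8.7582%.

8.76%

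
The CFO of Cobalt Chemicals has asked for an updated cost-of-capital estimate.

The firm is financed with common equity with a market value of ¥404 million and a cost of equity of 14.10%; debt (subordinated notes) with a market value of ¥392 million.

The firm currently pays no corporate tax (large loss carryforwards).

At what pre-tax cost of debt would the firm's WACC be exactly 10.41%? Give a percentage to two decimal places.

Total capital V = 404 + 392 = 796.
Equity weight = 404/796 = 0.5075.
Subordinated notes weight = 392/796 = 0.4925.
Equity contribution = 0.5075 × 14.1% = 7.1563%.
Remaining for debt = 10.41% − 7.1563% = 3.2537%.
Rd × (1 − 0%) × 0.4925 = 3.2537%  ⇒  Rd = 6.6070%.

6.61%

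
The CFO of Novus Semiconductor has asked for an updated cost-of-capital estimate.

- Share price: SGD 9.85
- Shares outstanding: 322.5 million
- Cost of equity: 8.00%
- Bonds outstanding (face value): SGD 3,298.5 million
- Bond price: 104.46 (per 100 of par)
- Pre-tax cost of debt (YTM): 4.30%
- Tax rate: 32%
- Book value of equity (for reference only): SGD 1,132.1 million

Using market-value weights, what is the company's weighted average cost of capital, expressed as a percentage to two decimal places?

Market value of equity E = 9.85 × 322.5m = 3176.625m. Market value of debt D = 3298.5m × 104.46/100 = 3445.6131m.
Total capital V = 3176.625 + 3445.6131 = 6622.2381.
Equity: weight = 3176.625/6622.2381 = 0.4797; cost = 8%.
Bonds outstanding: weight = 3445.6131/6622.2381 = 0.5203; after-tax cost = 4.3% × (1 − 32%) = 2.9240%.
WACC = 0.4797 × 8.0000% + 0.5203 × 2.9240% = 5.3589%.

5.36%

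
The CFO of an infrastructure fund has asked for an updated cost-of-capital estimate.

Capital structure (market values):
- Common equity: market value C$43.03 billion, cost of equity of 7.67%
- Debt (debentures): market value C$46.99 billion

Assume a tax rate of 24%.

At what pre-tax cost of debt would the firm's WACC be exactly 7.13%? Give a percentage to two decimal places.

8.73%

Total capital V = 43.03 + 46.99 = 90.02.
Equity weight = 43.03/90.02 = 0.4780.
Debentures weight = 46.99/90.02 = 0.5220.
Equity contribution = 0.4780 × 7.67% = 3.6663%.
Remaining for debt = 7.13% − 3.6663% = 3.4637%.
Rd × (1 − 24%) × 0.5220 = 3.4637%  ⇒  Rd = 8.7309%.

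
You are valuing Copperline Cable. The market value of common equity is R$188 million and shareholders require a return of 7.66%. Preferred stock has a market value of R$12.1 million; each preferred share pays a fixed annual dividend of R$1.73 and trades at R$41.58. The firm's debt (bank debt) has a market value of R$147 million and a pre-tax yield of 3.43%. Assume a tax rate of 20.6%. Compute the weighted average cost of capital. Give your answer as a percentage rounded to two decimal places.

Cost of preferred: Rp = 1.73 / 41.58 = 4.1607%.
Total capital V = 188 + 12.1 + 147 = 347.1.
Equity: weight = 188/347.1 = 0.5416; cost = 7.66%.
Preferred: weight = 12.1/347.1 = 0.0349; cost = 4.1607%.
Bank debt: weight = 147/347.1 = 0.4235; after-tax cost = 3.43% × (1 − 20.6%) = 2.7234%.
WACC = 0.5416 × 7.6600% + 0.0349 × 4.1607% + 0.4235 × 2.7234% = 5.4473%.

5.45%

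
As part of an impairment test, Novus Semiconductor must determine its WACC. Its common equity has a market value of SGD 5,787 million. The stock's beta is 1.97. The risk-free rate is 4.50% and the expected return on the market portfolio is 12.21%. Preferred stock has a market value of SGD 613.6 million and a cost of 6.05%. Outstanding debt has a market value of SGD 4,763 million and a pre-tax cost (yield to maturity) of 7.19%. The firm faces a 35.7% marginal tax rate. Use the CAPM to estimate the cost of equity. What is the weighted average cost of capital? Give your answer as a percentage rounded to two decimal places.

12.51%

Market risk premium = 12.21% − 4.5% = 7.71%.
Cost of equity via CAPM: Re = 4.5% + 1.97 × 7.71% = 19.6887%.
Total capital V = 5787 + 613.6 + 4763 = 11163.6.
Equity: weight = 5787/11163.6 = 0.5184; cost = 19.6887%.
Preferred: weight = 613.6/11163.6 = 0.0550; cost = 6.05%.
Debt: weight = 4763/11163.6 = 0.4267; after-tax cost = 7.19% × (1 − 35.7%) = 4.6232%.
WACC = 0.5184 × 19.6887% + 0.0550 × 6.0500% + 0.4267 × 4.6232% = 12.5113%.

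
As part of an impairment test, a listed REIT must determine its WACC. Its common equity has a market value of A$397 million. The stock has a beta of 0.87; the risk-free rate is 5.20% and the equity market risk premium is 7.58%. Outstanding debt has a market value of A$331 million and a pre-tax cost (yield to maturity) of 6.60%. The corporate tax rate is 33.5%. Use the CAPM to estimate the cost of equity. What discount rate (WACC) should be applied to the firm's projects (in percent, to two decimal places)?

Cost of equity via CAPM: Re = 5.2% + 0.87 × 7.58% = 11.7946%.
Total capital V = 397 + 331 = 728.
Equity: weight = 397/728 = 0.5453; cost = 11.7946%.
Debt: weight = 331/728 = 0.4547; after-tax cost = 6.6% × (1 − 33.5%) = 4.3890%.
WACC = 0.5453 × 11.7946% + 0.4547 × 4.3890% = 8.4275%.

8.43%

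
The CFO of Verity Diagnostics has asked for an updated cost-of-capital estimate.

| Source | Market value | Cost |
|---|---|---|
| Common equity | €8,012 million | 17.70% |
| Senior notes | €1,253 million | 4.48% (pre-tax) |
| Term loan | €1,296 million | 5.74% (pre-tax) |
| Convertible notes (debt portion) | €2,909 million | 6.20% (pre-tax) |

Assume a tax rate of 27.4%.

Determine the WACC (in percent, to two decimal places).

12.20%

Total capital V = 8012 + 1253 + 1296 + 2909 = 13470.
Equity: weight = 8012/13470 = 0.5948; cost = 17.7%.
Senior notes: weight = 1253/13470 = 0.0930; after-tax cost = 4.48% × (1 − 27.4%) = 3.2525%.
Term loan: weight = 1296/13470 = 0.0962; after-tax cost = 5.74% × (1 − 27.4%) = 4.1672%.
Convertible notes (debt portion): weight = 2909/13470 = 0.2160; after-tax cost = 6.2% × (1 − 27.4%) = 4.5012%.
WACC = 0.5948 × 17.7000% + 0.0930 × 3.2525% + 0.0962 × 4.1672% + 0.2160 × 4.5012% = 12.2036%.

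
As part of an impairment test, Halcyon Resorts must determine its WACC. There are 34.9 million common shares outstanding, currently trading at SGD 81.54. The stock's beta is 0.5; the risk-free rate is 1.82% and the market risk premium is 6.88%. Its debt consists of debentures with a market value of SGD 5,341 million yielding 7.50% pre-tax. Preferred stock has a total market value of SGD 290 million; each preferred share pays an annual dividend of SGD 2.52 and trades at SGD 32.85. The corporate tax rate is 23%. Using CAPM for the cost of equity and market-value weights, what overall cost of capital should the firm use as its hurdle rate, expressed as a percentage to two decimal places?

5.67%

Cost of equity via CAPM: Re = 1.82% + 0.5 × 6.88% = 5.2600%.
Cost of preferred: Rp = 2.52 / 32.85 = 7.6712%.
Market value of equity E = 81.54 × 34.9m = 2845.746m.
Total capital V = 2845.746 + 290 + 5341 = 8476.746.
Equity: weight = 2845.746/8476.746 = 0.3357; cost = 5.26%.
Preferred: weight = 290/8476.746 = 0.0342; cost = 7.6712%.
Debentures: weight = 5341/8476.746 = 0.6301; after-tax cost = 7.5% × (1 − 23%) = 5.7750%.
WACC = 0.3357 × 5.2600% + 0.0342 × 7.6712% + 0.6301 × 5.7750% = 5.6670%.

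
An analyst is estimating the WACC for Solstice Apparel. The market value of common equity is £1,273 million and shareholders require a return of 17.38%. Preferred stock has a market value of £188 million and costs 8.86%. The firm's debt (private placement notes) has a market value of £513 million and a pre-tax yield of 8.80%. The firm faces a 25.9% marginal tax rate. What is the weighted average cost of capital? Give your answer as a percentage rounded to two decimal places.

13.75%

Total capital V = 1273 + 188 + 513 = 1974.
Equity: weight = 1273/1974 = 0.6449; cost = 17.38%.
Preferred: weight = 188/1974 = 0.0952; cost = 8.86%.
Private placement notes: weight = 513/1974 = 0.2599; after-tax cost = 8.8% × (1 − 25.9%) = 6.5208%.
WACC = 0.6449 × 17.3800% + 0.0952 × 8.8600% + 0.2599 × 6.5208% = 13.7465%.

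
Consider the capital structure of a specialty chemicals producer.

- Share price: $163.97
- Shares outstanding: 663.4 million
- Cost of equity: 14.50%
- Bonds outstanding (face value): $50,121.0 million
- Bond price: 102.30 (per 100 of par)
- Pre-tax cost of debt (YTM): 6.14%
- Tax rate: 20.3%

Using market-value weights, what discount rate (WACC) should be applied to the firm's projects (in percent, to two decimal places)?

11.42%

Market value of equity E = 163.97 × 663.4m = 108777.698m. Market value of debt D = 50121m × 102.3/100 = 51273.783m.
Total capital V = 108777.698 + 51273.783 = 160051.481.
Equity: weight = 108777.698/160051.481 = 0.6796; cost = 14.5%.
Bonds outstanding: weight = 51273.783/160051.481 = 0.3204; after-tax cost = 6.14% × (1 − 20.3%) = 4.8936%.
WACC = 0.6796 × 14.5000% + 0.3204 × 4.8936% = 11.4225%.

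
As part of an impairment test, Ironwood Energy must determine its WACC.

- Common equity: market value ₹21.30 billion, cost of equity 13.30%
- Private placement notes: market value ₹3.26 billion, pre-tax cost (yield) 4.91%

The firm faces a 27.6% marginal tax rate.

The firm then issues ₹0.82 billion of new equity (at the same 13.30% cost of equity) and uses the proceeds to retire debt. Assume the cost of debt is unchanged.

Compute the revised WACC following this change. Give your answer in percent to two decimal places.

12.33%

After the change:
Total capital V = 22.12 + 2.44 = 24.56.
Equity: weight = 22.12/24.56 = 0.9007; cost = 13.3%.
Private placement notes: weight = 2.44/24.56 = 0.0993; after-tax cost = 4.91% × (1 − 27.6%) = 3.5548%.
WACC = 0.9007 × 13.3000% + 0.0993 × 3.5548% = 12.3318%.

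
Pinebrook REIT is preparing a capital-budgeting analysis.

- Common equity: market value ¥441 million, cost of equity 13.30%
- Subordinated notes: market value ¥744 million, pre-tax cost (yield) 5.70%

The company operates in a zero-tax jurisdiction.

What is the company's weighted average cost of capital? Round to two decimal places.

8.53%

Total capital V = 441 + 744 = 1185.
Equity: weight = 441/1185 = 0.3722; cost = 13.3%.
Subordinated notes: weight = 744/1185 = 0.6278; after-tax cost = 5.7% × (1 − 0%) = 5.7000%.
WACC = 0.3722 × 13.3000% + 0.6278 × 5.7000% = 8.5284%.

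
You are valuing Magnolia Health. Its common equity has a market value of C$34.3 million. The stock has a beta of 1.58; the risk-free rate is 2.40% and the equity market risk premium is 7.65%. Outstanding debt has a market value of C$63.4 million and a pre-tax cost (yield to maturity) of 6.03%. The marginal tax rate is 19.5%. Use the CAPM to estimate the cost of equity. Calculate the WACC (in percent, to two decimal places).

Cost of equity via CAPM: Re = 2.4% + 1.58 × 7.65% = 14.4870%.
Total capital V = 34.3 + 63.4 = 97.7.
Equity: weight = 34.3/97.7 = 0.3511; cost = 14.487%.
Debt: weight = 63.4/97.7 = 0.6489; after-tax cost = 6.03% × (1 − 19.5%) = 4.8541%.
WACC = 0.3511 × 14.4870% + 0.6489 × 4.8541% = 8.2360%.

8.24%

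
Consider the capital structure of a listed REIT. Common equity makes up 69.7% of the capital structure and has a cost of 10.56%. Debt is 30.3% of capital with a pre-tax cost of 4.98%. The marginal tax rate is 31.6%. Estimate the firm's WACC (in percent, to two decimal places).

8.39%

After-tax cost of debt = 4.98% × (1 − 31.6%) = 3.4063%.
WACC = 0.697 × 10.5600% + 0.303 × 3.4063% = 8.3924%.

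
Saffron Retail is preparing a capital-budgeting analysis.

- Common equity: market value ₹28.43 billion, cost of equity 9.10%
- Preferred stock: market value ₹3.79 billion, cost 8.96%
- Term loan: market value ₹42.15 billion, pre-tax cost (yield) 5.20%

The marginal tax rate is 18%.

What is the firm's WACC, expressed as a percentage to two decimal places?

6.35%

Total capital V = 28.43 + 3.79 + 42.15 = 74.37.
Equity: weight = 28.43/74.37 = 0.3823; cost = 9.1%.
Preferred: weight = 3.79/74.37 = 0.0510; cost = 8.96%.
Term loan: weight = 42.15/74.37 = 0.5668; after-tax cost = 5.2% × (1 − 18%) = 4.2640%.
WACC = 0.3823 × 9.1000% + 0.0510 × 8.9600% + 0.5668 × 4.2640% = 6.3520%.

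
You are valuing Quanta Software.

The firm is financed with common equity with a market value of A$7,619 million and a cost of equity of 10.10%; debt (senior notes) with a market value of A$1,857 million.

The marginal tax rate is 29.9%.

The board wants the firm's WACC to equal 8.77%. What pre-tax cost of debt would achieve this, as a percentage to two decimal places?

Total capital V = 7619 + 1857 = 9476.
Equity weight = 7619/9476 = 0.8040.
Senior notes weight = 1857/9476 = 0.1960.
Equity contribution = 0.8040 × 10.1% = 8.1207%.
Remaining for debt = 8.77% − 8.1207% = 0.6493%.
Rd × (1 − 29.9%) × 0.1960 = 0.6493%  ⇒  Rd = 4.7264%.

4.73%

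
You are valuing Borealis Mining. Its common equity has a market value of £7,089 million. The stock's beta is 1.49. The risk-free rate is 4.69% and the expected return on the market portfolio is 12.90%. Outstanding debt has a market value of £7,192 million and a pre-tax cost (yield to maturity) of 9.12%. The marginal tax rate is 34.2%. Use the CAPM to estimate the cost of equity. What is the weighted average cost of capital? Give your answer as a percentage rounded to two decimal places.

11.42%

Market risk premium = 12.9% − 4.69% = 8.21%.
Cost of equity via CAPM: Re = 4.69% + 1.49 × 8.21% = 16.9229%.
Total capital V = 7089 + 7192 = 14281.
Equity: weight = 7089/14281 = 0.4964; cost = 16.9229%.
Debt: weight = 7192/14281 = 0.5036; after-tax cost = 9.12% × (1 − 34.2%) = 6.0010%.
WACC = 0.4964 × 16.9229% + 0.5036 × 6.0010% = 11.4225%.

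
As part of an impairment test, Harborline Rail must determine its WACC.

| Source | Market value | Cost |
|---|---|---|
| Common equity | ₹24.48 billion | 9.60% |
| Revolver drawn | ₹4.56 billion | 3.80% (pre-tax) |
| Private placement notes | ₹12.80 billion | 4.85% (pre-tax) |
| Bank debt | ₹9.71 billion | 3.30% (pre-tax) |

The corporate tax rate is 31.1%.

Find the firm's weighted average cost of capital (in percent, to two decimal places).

6.05%

Total capital V = 24.48 + 4.56 + 12.8 + 9.71 = 51.55.
Equity: weight = 24.48/51.55 = 0.4749; cost = 9.6%.
Revolver drawn: weight = 4.56/51.55 = 0.0885; after-tax cost = 3.8% × (1 − 31.1%) = 2.6182%.
Private placement notes: weight = 12.8/51.55 = 0.2483; after-tax cost = 4.85% × (1 − 31.1%) = 3.3417%.
Bank debt: weight = 9.71/51.55 = 0.1884; after-tax cost = 3.3% × (1 − 31.1%) = 2.2737%.
WACC = 0.4749 × 9.6000% + 0.0885 × 2.6182% + 0.2483 × 3.3417% + 0.1884 × 2.2737% = 6.0485%.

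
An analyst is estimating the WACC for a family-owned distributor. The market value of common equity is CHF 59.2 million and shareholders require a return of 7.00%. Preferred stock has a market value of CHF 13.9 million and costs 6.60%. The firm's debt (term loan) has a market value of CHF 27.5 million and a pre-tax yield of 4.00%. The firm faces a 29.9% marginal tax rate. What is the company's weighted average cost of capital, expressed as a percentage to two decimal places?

5.80%

Total capital V = 59.2 + 13.9 + 27.5 = 100.6.
Equity: weight = 59.2/100.6 = 0.5885; cost = 7%.
Preferred: weight = 13.9/100.6 = 0.1382; cost = 6.6%.
Term loan: weight = 27.5/100.6 = 0.2734; after-tax cost = 4% × (1 − 29.9%) = 2.8040%.
WACC = 0.5885 × 7.0000% + 0.1382 × 6.6000% + 0.2734 × 2.8040% = 5.7977%.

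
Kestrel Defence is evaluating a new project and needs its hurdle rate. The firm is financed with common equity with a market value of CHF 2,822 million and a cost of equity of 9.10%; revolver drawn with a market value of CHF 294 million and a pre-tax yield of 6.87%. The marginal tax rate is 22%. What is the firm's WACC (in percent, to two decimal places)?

Total capital V = 2822 + 294 = 3116.
Equity: weight = 2822/3116 = 0.9056; cost = 9.1%.
Revolver drawn: weight = 294/3116 = 0.0944; after-tax cost = 6.87% × (1 − 22%) = 5.3586%.
WACC = 0.9056 × 9.1000% + 0.0944 × 5.3586% = 8.7470%.

8.75%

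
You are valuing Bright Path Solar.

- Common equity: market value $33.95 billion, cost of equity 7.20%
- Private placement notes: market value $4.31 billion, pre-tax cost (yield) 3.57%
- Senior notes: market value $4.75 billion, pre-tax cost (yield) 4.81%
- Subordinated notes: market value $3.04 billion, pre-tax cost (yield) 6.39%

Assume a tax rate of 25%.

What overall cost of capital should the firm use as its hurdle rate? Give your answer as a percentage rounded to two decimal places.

6.25%

Total capital V = 33.95 + 4.31 + 4.75 + 3.04 = 46.05.
Equity: weight = 33.95/46.05 = 0.7372; cost = 7.2%.
Private placement notes: weight = 4.31/46.05 = 0.0936; after-tax cost = 3.57% × (1 − 25%) = 2.6775%.
Senior notes: weight = 4.75/46.05 = 0.1031; after-tax cost = 4.81% × (1 − 25%) = 3.6075%.
Subordinated notes: weight = 3.04/46.05 = 0.0660; after-tax cost = 6.39% × (1 − 25%) = 4.7925%.
WACC = 0.7372 × 7.2000% + 0.0936 × 2.6775% + 0.1031 × 3.6075% + 0.0660 × 4.7925% = 6.2472%.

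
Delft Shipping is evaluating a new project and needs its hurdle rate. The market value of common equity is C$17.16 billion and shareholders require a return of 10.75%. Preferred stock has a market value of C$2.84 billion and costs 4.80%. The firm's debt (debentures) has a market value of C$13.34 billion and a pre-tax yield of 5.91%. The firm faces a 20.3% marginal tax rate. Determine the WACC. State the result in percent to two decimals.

Total capital V = 17.16 + 2.84 + 13.34 = 33.34.
Equity: weight = 17.16/33.34 = 0.5147; cost = 10.75%.
Preferred: weight = 2.84/33.34 = 0.0852; cost = 4.8%.
Debentures: weight = 13.34/33.34 = 0.4001; after-tax cost = 5.91% × (1 − 20.3%) = 4.7103%.
WACC = 0.5147 × 10.7500% + 0.0852 × 4.8000% + 0.4001 × 4.7103% = 7.8265%.

7.83%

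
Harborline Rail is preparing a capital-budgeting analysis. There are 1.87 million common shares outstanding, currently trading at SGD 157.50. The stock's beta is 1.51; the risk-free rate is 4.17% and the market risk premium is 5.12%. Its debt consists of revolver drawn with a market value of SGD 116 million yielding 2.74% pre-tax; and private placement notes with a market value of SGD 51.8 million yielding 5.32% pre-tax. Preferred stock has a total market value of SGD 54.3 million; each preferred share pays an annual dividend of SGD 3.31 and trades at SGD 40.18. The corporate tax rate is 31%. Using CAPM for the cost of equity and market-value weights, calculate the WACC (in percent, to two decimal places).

Cost of equity via CAPM: Re = 4.17% + 1.51 × 5.12% = 11.9012%.
Cost of preferred: Rp = 3.31 / 40.18 = 8.2379%.
Market value of equity E = 157.5 × 1.87m = 294.525m.
Total capital V = 294.525 + 54.3 + 116 + 51.8 = 516.625.
Equity: weight = 294.525/516.625 = 0.5701; cost = 11.9012%.
Preferred: weight = 54.3/516.625 = 0.1051; cost = 8.2379%.
Revolver drawn: weight = 116/516.625 = 0.2245; after-tax cost = 2.74% × (1 − 31%) = 1.8906%.
Private placement notes: weight = 51.8/516.625 = 0.1003; after-tax cost = 5.32% × (1 − 31%) = 3.6708%.
WACC = 0.5701 × 11.9012% + 0.1051 × 8.2379% + 0.2245 × 1.8906% + 0.1003 × 3.6708% = 8.4432%.

8.44%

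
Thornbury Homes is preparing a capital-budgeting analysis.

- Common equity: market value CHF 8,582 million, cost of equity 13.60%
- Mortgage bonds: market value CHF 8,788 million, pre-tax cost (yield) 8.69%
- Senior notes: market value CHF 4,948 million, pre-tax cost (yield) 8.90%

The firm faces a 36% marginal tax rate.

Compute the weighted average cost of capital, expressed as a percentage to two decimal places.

8.68%

Total capital V = 8582 + 8788 + 4948 = 22318.
Equity: weight = 8582/22318 = 0.3845; cost = 13.6%.
Mortgage bonds: weight = 8788/22318 = 0.3938; after-tax cost = 8.69% × (1 − 36%) = 5.5616%.
Senior notes: weight = 4948/22318 = 0.2217; after-tax cost = 8.9% × (1 − 36%) = 5.6960%.
WACC = 0.3845 × 13.6000% + 0.3938 × 5.5616% + 0.2217 × 5.6960% = 8.6824%.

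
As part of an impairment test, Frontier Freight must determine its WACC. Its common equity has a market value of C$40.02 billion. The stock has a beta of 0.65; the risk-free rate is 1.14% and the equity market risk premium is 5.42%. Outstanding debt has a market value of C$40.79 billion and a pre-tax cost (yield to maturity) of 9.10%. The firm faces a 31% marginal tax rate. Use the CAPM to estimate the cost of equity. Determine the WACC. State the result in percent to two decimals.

5.48%

Cost of equity via CAPM: Re = 1.14% + 0.65 × 5.42% = 4.6630%.
Total capital V = 40.02 + 40.79 = 80.81.
Equity: weight = 40.02/80.81 = 0.4952; cost = 4.663%.
Debt: weight = 40.79/80.81 = 0.5048; after-tax cost = 9.1% × (1 − 31%) = 6.2790%.
WACC = 0.4952 × 4.6630% + 0.5048 × 6.2790% = 5.4787%.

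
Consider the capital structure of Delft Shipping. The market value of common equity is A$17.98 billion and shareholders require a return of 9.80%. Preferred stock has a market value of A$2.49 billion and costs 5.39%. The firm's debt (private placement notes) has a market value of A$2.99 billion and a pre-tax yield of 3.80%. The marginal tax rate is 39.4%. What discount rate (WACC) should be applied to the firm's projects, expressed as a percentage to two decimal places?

Total capital V = 17.98 + 2.49 + 2.99 = 23.46.
Equity: weight = 17.98/23.46 = 0.7664; cost = 9.8%.
Preferred: weight = 2.49/23.46 = 0.1061; cost = 5.39%.
Private placement notes: weight = 2.99/23.46 = 0.1275; after-tax cost = 3.8% × (1 − 39.4%) = 2.3028%.
WACC = 0.7664 × 9.8000% + 0.1061 × 5.3900% + 0.1275 × 2.3028% = 8.3764%.

8.38%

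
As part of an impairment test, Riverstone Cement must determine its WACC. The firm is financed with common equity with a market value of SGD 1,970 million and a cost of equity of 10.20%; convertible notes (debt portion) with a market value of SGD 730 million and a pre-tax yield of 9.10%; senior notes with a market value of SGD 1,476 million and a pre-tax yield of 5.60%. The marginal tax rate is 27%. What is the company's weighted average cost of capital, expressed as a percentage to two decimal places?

Total capital V = 1970 + 730 + 1476 = 4176.
Equity: weight = 1970/4176 = 0.4717; cost = 10.2%.
Convertible notes (debt portion): weight = 730/4176 = 0.1748; after-tax cost = 9.1% × (1 − 27%) = 6.6430%.
Senior notes: weight = 1476/4176 = 0.3534; after-tax cost = 5.6% × (1 − 27%) = 4.0880%.
WACC = 0.4717 × 10.2000% + 0.1748 × 6.6430% + 0.3534 × 4.0880% = 7.4179%.

7.42%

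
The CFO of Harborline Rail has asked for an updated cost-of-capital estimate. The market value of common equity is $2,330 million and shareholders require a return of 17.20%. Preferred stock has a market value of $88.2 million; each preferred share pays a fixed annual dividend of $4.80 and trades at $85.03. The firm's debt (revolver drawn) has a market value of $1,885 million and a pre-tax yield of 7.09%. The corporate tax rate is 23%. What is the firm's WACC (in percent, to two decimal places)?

Cost of preferred: Rp = 4.8 / 85.03 = 5.6451%.
Total capital V = 2330 + 88.2 + 1885 = 4303.2.
Equity: weight = 2330/4303.2 = 0.5415; cost = 17.2%.
Preferred: weight = 88.2/4303.2 = 0.0205; cost = 5.6451%.
Revolver drawn: weight = 1885/4303.2 = 0.4380; after-tax cost = 7.09% × (1 − 23%) = 5.4593%.
WACC = 0.5415 × 17.2000% + 0.0205 × 5.6451% + 0.4380 × 5.4593% = 11.8202%.

11.82%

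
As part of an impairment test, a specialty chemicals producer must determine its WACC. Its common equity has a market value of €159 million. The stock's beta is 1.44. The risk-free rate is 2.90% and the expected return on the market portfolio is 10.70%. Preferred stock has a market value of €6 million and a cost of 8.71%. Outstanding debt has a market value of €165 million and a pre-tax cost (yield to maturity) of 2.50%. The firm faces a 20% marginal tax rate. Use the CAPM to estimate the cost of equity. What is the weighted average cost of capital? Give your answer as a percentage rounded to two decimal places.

Market risk premium = 10.7% − 2.9% = 7.8%.
Cost of equity via CAPM: Re = 2.9% + 1.44 × 7.8% = 14.1320%.
Total capital V = 159 + 6 + 165 = 330.
Equity: weight = 159/330 = 0.4818; cost = 14.132%.
Preferred: weight = 6/330 = 0.0182; cost = 8.71%.
Debt: weight = 165/330 = 0.5000; after-tax cost = 2.5% × (1 − 20%) = 2.0000%.
WACC = 0.4818 × 14.1320% + 0.0182 × 8.7100% + 0.5000 × 2.0000% = 7.9674%.

7.97%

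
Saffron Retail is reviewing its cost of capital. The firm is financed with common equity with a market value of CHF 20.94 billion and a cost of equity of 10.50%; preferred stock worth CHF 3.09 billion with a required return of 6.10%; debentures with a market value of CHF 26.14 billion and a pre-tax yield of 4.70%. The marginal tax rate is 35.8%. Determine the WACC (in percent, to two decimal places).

Total capital V = 20.94 + 3.09 + 26.14 = 50.17.
Equity: weight = 20.94/50.17 = 0.4174; cost = 10.5%.
Preferred: weight = 3.09/50.17 = 0.0616; cost = 6.1%.
Debentures: weight = 26.14/50.17 = 0.5210; after-tax cost = 4.7% × (1 − 35.8%) = 3.0174%.
WACC = 0.4174 × 10.5000% + 0.0616 × 6.1000% + 0.5210 × 3.0174% = 6.3304%.

6.33%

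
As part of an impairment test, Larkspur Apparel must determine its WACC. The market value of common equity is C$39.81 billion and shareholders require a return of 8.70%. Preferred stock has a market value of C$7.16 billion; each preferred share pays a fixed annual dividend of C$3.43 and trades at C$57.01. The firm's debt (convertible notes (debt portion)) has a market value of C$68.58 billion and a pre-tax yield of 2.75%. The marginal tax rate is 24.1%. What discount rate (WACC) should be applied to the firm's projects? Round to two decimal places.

4.61%

Cost of preferred: Rp = 3.43 / 57.01 = 6.0165%.
Total capital V = 39.81 + 7.16 + 68.58 = 115.55.
Equity: weight = 39.81/115.55 = 0.3445; cost = 8.7%.
Preferred: weight = 7.16/115.55 = 0.0620; cost = 6.0165%.
Convertible notes (debt portion): weight = 68.58/115.55 = 0.5935; after-tax cost = 2.75% × (1 − 24.1%) = 2.0873%.
WACC = 0.3445 × 8.7000% + 0.0620 × 6.0165% + 0.5935 × 2.0873% = 4.6090%.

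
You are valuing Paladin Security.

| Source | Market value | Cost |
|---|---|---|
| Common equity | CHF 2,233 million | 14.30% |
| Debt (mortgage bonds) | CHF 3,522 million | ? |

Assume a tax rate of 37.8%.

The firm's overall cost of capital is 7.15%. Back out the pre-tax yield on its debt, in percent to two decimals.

Total capital V = 2233 + 3522 = 5755.
Equity weight = 2233/5755 = 0.3880.
Mortgage bonds weight = 3522/5755 = 0.6120.
Equity contribution = 0.3880 × 14.3% = 5.5485%.
Remaining for debt = 7.15% − 5.5485% = 1.6015%.
Rd × (1 − 37.8%) × 0.6120 = 1.6015%  ⇒  Rd = 4.2071%.

4.21%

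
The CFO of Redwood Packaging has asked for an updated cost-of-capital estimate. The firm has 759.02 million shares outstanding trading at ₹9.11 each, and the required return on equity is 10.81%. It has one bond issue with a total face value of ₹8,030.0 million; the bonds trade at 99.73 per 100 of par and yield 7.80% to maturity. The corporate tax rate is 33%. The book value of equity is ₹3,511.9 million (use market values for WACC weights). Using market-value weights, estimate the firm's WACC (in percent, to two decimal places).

7.81%

Market value of equity E = 9.11 × 759.02m = 6914.6722m. Market value of debt D = 8030m × 99.73/100 = 8008.319m.
Total capital V = 6914.6722 + 8008.319 = 14922.9912.
Equity: weight = 6914.6722/14922.9912 = 0.4634; cost = 10.81%.
Bonds outstanding: weight = 8008.319/14922.9912 = 0.5366; after-tax cost = 7.8% × (1 − 33%) = 5.2260%.
WACC = 0.4634 × 10.8100% + 0.5366 × 5.2260% = 7.8134%.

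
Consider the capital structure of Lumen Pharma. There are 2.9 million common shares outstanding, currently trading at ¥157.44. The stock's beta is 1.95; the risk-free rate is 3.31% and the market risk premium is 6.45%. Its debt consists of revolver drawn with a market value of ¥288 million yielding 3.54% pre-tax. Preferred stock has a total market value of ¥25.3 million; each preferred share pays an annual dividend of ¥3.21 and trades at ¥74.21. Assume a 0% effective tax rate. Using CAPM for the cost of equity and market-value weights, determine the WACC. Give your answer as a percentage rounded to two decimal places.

Cost of equity via CAPM: Re = 3.31% + 1.95 × 6.45% = 15.8875%.
Cost of preferred: Rp = 3.21 / 74.21 = 4.3256%.
Market value of equity E = 157.44 × 2.9m = 456.576m.
Total capital V = 456.576 + 25.3 + 288 = 769.876.
Equity: weight = 456.576/769.876 = 0.5931; cost = 15.8875%.
Preferred: weight = 25.3/769.876 = 0.0329; cost = 4.3256%.
Revolver drawn: weight = 288/769.876 = 0.3741; after-tax cost = 3.54% × (1 − 0%) = 3.5400%.
WACC = 0.5931 × 15.8875% + 0.0329 × 4.3256% + 0.3741 × 3.5400% = 10.8885%.

10.89%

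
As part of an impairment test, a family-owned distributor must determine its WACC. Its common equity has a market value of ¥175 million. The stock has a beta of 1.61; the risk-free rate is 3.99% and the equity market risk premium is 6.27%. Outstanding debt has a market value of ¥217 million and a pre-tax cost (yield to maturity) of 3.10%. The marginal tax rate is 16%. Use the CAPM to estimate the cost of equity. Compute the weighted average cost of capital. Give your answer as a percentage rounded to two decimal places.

7.73%

Cost of equity via CAPM: Re = 3.99% + 1.61 × 6.27% = 14.0847%.
Total capital V = 175 + 217 = 392.
Equity: weight = 175/392 = 0.4464; cost = 14.0847%.
Debt: weight = 217/392 = 0.5536; after-tax cost = 3.1% × (1 − 16%) = 2.6040%.
WACC = 0.4464 × 14.0847% + 0.5536 × 2.6040% = 7.7293%.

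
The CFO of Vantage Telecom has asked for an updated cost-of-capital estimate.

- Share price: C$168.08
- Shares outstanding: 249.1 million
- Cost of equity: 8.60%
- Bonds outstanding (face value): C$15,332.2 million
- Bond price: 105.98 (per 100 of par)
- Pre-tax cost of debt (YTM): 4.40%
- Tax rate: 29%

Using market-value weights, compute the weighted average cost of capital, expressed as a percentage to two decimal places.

7.07%

Market value of equity E = 168.08 × 249.1m = 41868.728m. Market value of debt D = 15332.2m × 105.98/100 = 16249.06556m.
Total capital V = 41868.728 + 16249.06556 = 58117.79356.
Equity: weight = 41868.728/58117.79356 = 0.7204; cost = 8.6%.
Bonds outstanding: weight = 16249.06556/58117.79356 = 0.2796; after-tax cost = 4.4% × (1 − 29%) = 3.1240%.
WACC = 0.7204 × 8.6000% + 0.2796 × 3.1240% = 7.0690%.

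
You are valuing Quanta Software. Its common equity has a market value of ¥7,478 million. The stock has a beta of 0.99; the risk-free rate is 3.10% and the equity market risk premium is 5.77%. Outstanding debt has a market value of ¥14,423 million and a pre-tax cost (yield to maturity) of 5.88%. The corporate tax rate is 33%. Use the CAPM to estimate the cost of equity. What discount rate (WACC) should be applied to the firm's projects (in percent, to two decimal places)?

Cost of equity via CAPM: Re = 3.1% + 0.99 × 5.77% = 8.8123%.
Total capital V = 7478 + 14423 = 21901.
Equity: weight = 7478/21901 = 0.3414; cost = 8.8123%.
Debt: weight = 14423/21901 = 0.6586; after-tax cost = 5.88% × (1 − 33%) = 3.9396%.
WACC = 0.3414 × 8.8123% + 0.6586 × 3.9396% = 5.6034%.

5.60%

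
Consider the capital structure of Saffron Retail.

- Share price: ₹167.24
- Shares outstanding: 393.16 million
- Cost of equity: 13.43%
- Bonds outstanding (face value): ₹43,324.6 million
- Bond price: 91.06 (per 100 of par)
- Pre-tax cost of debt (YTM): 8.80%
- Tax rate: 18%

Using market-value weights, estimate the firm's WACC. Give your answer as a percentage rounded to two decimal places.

11.10%

Market value of equity E = 167.24 × 393.16m = 65752.0784m. Market value of debt D = 43324.6m × 91.06/100 = 39451.38076m.
Total capital V = 65752.0784 + 39451.38076 = 105203.45916.
Equity: weight = 65752.0784/105203.45916 = 0.6250; cost = 13.43%.
Bonds outstanding: weight = 39451.38076/105203.45916 = 0.3750; after-tax cost = 8.8% × (1 − 18%) = 7.2160%.
WACC = 0.6250 × 13.4300% + 0.3750 × 7.2160% = 11.0997%.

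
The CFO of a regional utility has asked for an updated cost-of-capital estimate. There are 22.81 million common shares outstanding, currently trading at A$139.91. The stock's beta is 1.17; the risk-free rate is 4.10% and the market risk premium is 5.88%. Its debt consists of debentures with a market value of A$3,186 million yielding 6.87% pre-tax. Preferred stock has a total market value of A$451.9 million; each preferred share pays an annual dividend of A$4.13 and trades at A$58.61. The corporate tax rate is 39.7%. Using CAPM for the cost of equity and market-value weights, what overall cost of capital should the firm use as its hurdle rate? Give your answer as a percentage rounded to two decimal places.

Cost of equity via CAPM: Re = 4.1% + 1.17 × 5.88% = 10.9796%.
Cost of preferred: Rp = 4.13 / 58.61 = 7.0466%.
Market value of equity E = 139.91 × 22.81m = 3191.3471m.
Total capital V = 3191.3471 + 451.9 + 3186 = 6829.2471.
Equity: weight = 3191.3471/6829.2471 = 0.4673; cost = 10.9796%.
Preferred: weight = 451.9/6829.2471 = 0.0662; cost = 7.0466%.
Debentures: weight = 3186/6829.2471 = 0.4665; after-tax cost = 6.87% × (1 − 39.7%) = 4.1426%.
WACC = 0.4673 × 10.9796% + 0.0662 × 7.0466% + 0.4665 × 4.1426% = 7.5297%.

7.53%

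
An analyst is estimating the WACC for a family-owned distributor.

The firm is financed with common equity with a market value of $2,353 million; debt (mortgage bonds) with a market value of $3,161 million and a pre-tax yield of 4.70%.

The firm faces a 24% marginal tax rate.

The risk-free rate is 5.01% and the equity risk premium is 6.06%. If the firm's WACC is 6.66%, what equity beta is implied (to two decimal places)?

Total capital V = 2353 + 3161 = 5514.
Equity weight = 2353/5514 = 0.4267.
Mortgage bonds weight = 3161/5514 = 0.5733.
Debt contribution = 0.5733 × 4.7% × (1 − 24%) = 2.0477%.
Required equity contribution = 6.66% − 2.0477% = 4.6123%  ⇒  Re = 10.8084%.
CAPM: 10.8084% = 5.01% + β × 6.06%  ⇒  β = 0.9568.

0.96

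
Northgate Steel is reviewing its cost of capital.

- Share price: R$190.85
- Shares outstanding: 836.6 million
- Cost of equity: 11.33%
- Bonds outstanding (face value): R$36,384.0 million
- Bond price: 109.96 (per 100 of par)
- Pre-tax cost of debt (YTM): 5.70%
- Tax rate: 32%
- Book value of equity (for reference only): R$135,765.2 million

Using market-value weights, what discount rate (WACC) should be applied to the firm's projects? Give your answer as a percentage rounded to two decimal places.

Market value of equity E = 190.85 × 836.6m = 159665.11m. Market value of debt D = 36384m × 109.96/100 = 40007.8464m.
Total capital V = 159665.11 + 40007.8464 = 199672.9564.
Equity: weight = 159665.11/199672.9564 = 0.7996; cost = 11.33%.
Bonds outstanding: weight = 40007.8464/199672.9564 = 0.2004; after-tax cost = 5.7% × (1 − 32%) = 3.8760%.
WACC = 0.7996 × 11.3300% + 0.2004 × 3.8760% = 9.8365%.

9.84%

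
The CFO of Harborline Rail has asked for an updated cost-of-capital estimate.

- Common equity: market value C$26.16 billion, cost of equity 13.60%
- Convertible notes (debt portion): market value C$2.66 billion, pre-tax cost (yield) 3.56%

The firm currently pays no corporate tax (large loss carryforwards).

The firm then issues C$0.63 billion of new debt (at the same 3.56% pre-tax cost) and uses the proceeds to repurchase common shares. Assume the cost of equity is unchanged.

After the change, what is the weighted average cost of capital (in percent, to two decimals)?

12.45%

After the change:
Total capital V = 25.53 + 3.29 = 28.82.
Equity: weight = 25.53/28.82 = 0.8858; cost = 13.6%.
Convertible notes (debt portion): weight = 3.29/28.82 = 0.1142; after-tax cost = 3.56% × (1 − 0%) = 3.5600%.
WACC = 0.8858 × 13.6000% + 0.1142 × 3.5600% = 12.4539%.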